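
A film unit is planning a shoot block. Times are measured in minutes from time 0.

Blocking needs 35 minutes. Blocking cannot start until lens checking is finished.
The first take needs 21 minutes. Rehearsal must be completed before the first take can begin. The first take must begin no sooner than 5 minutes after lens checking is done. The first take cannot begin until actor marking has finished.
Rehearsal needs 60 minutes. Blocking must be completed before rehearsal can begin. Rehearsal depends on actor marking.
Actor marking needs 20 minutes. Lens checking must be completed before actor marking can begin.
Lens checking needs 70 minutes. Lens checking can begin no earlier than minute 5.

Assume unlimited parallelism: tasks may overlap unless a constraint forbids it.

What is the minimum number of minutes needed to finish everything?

191

After its own release at minute 5, lens checking can start at minute 5 and finishes at minute 75.
Actor marking waits on lens checking (finishes minute 75), so it starts at minute 75 and finishes at 75 + 20 = minute 95.
After lens checking (finishes minute 75), blocking can start at minute 75 and finishes at minute 110.
Rehearsal cannot start until blocking (finishes minute 110); actor marking (finishes minute 95). The controlling bound is minute 110, so rehearsal finishes at 110 + 60 = minute 170.
For the first take: rehearsal (finishes minute 170); lens checking (finishes minute 75, plus 5-minute gap → minute 80); actor marking (finishes minute 95). Taking the maximum gives a start of minute 170, and it finishes at 170 + 21 = minute 191.
All tasks are finished once the last one completes. Finish times: Lens checking at 75, Blocking at 110, Actor marking at 95, Rehearsal at 170, The first take at 191. The latest is minute 191.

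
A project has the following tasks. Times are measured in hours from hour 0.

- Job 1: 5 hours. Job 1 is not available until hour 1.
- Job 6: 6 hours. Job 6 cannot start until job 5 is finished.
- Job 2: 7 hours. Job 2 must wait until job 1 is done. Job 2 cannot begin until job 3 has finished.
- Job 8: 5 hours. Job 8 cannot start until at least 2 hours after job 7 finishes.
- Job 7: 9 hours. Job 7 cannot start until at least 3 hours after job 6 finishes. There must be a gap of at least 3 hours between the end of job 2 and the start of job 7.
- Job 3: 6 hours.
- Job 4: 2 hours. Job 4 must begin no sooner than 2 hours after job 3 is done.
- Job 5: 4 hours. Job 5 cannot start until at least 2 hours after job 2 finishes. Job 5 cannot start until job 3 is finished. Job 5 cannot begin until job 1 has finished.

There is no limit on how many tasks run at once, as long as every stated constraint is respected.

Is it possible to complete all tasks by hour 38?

Job 3 can start immediately at hour 0; it finishes at hour 6.
Job 4 waits on job 3 (finishes hour 6, plus 2-hour gap → hour 8), so it starts at hour 8 and finishes at 8 + 2 = hour 10.
After its own release at hour 1, job 1 can start at hour 1 and finishes at hour 6.
Job 2 has to wait for job 1 (finishes hour 6); job 3 (finishes hour 6). The latest of these is hour 6, so job 2 runs hour 6 to 6 + 7 = hour 13.
Job 5 has to wait for job 2 (finishes hour 13, plus 2-hour gap → hour 15); job 3 (finishes hour 6); job 1 (finishes hour 6). The latest of these is hour 15, so job 5 runs hour 15 to 15 + 4 = hour 19.
Job 6 cannot begin until job 5 (finishes hour 19). It runs from hour 19 to 19 + 6 = hour 25.
Job 7 needs all of job 6 (finishes hour 25, plus 3-hour gap → hour 28); job 2 (finishes hour 13, plus 3-hour gap → hour 16). That puts its earliest start at hour 28; it finishes at 28 + 9 = hour 37.
Job 8 cannot begin until job 7 (finishes hour 37, plus 2-hour gap → hour 39). It runs from hour 39 to 39 + 5 = hour 44.
The earliest everything can be done is hour 44, which is after the deadline of 38, so it is not possible.

No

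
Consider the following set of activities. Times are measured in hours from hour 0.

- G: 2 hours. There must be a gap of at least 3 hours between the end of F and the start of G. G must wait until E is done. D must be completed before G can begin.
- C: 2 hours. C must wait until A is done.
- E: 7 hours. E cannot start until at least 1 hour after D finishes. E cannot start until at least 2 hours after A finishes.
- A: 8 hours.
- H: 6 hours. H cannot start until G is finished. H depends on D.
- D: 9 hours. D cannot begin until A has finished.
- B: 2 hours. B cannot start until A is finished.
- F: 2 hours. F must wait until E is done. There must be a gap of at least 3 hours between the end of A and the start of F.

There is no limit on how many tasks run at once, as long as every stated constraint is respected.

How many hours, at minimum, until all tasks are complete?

Nothing blocks A, so it runs from hour 0 to hour 8.
After A (finishes hour 8), D can start at hour 8 and finishes at hour 17.
E needs all of D (finishes hour 17, plus 1-hour gap → hour 18); A (finishes hour 8, plus 2-hour gap → hour 10). That puts its earliest start at hour 18; it finishes at 18 + 7 = hour 25.
F cannot start until E (finishes hour 25); A (finishes hour 8, plus 3-hour gap → hour 11). The controlling bound is hour 25, so F finishes at 25 + 2 = hour 27.
G has to wait for F (finishes hour 27, plus 3-hour gap → hour 30); E (finishes hour 25); D (finishes hour 17). The latest of these is hour 30, so G runs hour 30 to 30 + 2 = hour 32.
For H: G (finishes hour 32); D (finishes hour 17). Taking the maximum gives a start of hour 32, and it finishes at 32 + 6 = hour 38.
After A (finishes hour 8), C can start at hour 8 and finishes at hour 10.
After A (finishes hour 8), B can start at hour 8 and finishes at hour 10.
All tasks are finished once the last one completes. Finish times: A at 8, B at 10, C at 10, D at 17, E at 25, F at 27, G at 32, H at 38. The latest is hour 38.

38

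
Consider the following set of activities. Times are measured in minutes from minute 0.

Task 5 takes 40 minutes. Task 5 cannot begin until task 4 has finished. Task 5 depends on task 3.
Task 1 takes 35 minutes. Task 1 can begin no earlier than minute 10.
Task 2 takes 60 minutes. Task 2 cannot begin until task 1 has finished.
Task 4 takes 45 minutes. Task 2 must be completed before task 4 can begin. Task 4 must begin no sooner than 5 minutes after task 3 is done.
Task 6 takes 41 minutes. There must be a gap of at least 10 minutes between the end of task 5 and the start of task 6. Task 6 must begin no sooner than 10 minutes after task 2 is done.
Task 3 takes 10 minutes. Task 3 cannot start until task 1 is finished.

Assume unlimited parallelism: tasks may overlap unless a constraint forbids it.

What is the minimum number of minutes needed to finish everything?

After its own release at minute 10, task 1 can start at minute 10 and finishes at minute 45.
After task 1 (finishes minute 45), task 3 can start at minute 45 and finishes at minute 55.
Task 2 cannot begin until task 1 (finishes minute 45). It runs from minute 45 to 45 + 60 = minute 105.
Task 4 has to wait for task 2 (finishes minute 105); task 3 (finishes minute 55, plus 5-minute gap → minute 60). The latest of these is minute 105, so task 4 runs minute 105 to 105 + 45 = minute 150.
Task 5 needs all of task 4 (finishes minute 150); task 3 (finishes minute 55). That puts its earliest start at minute 150; it finishes at 150 + 40 = minute 190.
For task 6: task 5 (finishes minute 190, plus 10-minute gap → minute 200); task 2 (finishes minute 105, plus 10-minute gap → minute 115). Taking the maximum gives a start of minute 200, and it finishes at 200 + 41 = minute 241.
All tasks are finished once the last one completes. Finish times: Task 1 at 45, Task 2 at 105, Task 3 at 55, Task 4 at 150, Task 5 at 190, Task 6 at 241. The latest is minute 241.

241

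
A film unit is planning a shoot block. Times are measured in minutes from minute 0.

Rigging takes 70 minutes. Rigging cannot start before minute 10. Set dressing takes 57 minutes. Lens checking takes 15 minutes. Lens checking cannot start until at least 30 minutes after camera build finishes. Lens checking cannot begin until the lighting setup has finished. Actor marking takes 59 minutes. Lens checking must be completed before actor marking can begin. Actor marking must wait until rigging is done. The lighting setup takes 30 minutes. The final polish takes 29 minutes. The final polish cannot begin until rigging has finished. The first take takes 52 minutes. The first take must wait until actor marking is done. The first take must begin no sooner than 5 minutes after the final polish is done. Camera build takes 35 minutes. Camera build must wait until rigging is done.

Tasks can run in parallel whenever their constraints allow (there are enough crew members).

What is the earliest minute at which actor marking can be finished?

219

Nothing blocks the lighting setup, so it runs from minute 0 to minute 30.
Rigging waits on its own release at minute 10, so it starts at minute 10 and finishes at 10 + 70 = minute 80.
After rigging (finishes minute 80), camera build can start at minute 80 and finishes at minute 115.
Lens checking needs all of camera build (finishes minute 115, plus 30-minute gap → minute 145); the lighting setup (finishes minute 30). That puts its earliest start at minute 145; it finishes at 145 + 15 = minute 160.
Actor marking needs all of lens checking (finishes minute 160); rigging (finishes minute 80). That puts its earliest start at minute 160; it finishes at 160 + 59 = minute 219.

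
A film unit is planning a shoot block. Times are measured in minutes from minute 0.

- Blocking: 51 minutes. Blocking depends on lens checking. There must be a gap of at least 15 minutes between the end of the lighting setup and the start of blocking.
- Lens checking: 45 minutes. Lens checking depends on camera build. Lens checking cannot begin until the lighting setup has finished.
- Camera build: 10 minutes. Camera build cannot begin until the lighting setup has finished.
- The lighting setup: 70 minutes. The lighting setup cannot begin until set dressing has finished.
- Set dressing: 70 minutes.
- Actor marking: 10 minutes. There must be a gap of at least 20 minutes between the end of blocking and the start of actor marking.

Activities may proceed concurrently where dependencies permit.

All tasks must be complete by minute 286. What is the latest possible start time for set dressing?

Actor marking must finish by minute 286; it takes 10 minutes, so it must start by 286 − 10 = minute 276.
Blocking has to be done before actor marking (must start by minute 276, minus 20-minute gap → minute 256). That means finishing by minute 256, i.e. starting by 256 − 51 = minute 205.
Lens checking must finish before blocking (must start by minute 205). With a 45-minute duration, lens checking must start by 205 − 45 = minute 160.
Camera build must finish before lens checking (must start by minute 160). With a 10-minute duration, camera build must start by 160 − 10 = minute 150.
For the lighting setup: camera build (must start by minute 150); lens checking (must start by minute 160); blocking (must start by minute 205, minus 15-minute gap → minute 190). The most restrictive is minute 150; with a 70-minute duration, the lighting setup must start by minute 80.
Set dressing has to be done before the lighting setup (must start by minute 80). That means finishing by minute 80, i.e. starting by 80 − 70 = minute 10.

10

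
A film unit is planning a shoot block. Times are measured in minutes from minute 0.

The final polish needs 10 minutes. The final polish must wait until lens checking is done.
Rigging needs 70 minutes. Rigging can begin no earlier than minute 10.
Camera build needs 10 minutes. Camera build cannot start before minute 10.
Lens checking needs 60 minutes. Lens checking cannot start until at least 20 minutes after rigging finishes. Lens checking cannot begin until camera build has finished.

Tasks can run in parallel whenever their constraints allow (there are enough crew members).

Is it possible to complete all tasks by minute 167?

Camera build waits on its own release at minute 10, so it starts at minute 10 and finishes at 10 + 10 = minute 20.
Rigging cannot begin until its own release at minute 10. It runs from minute 10 to 10 + 70 = minute 80.
Lens checking cannot start until rigging (finishes minute 80, plus 20-minute gap → minute 100); camera build (finishes minute 20). The controlling bound is minute 100, so lens checking finishes at 100 + 60 = minute 160.
The final polish cannot begin until lens checking (finishes minute 160). It runs from minute 160 to 160 + 10 = minute 170.
The earliest everything can be done is minute 170, which is after the deadline of 167, so it is not possible.

No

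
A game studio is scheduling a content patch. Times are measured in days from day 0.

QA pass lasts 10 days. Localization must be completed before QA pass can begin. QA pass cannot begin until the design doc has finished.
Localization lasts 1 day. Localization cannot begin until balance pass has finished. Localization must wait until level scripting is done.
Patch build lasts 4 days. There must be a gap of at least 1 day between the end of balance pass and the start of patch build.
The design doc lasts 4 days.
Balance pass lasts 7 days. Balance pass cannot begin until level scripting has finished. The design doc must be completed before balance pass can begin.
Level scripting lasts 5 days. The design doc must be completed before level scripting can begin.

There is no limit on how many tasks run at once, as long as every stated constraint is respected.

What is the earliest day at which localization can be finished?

The design doc can start immediately at day 0; it finishes at day 4.
Level scripting waits on the design doc (finishes day 4), so it starts at day 4 and finishes at 4 + 5 = day 9.
For balance pass: level scripting (finishes day 9); the design doc (finishes day 4). Taking the maximum gives a start of day 9, and it finishes at 9 + 7 = day 16.
Localization cannot start until balance pass (finishes day 16); level scripting (finishes day 9). The controlling bound is day 16, so localization finishes at 16 + 1 = day 17.

17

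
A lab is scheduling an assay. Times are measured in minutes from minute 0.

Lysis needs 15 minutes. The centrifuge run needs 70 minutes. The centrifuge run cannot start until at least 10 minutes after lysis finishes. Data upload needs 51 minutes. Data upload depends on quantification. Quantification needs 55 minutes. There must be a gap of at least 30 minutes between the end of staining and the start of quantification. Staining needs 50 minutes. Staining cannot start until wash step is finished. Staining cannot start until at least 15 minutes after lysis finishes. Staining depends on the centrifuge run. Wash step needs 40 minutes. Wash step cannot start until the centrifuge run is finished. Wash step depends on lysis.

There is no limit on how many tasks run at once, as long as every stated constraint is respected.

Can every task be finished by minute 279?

Lysis has no prerequisites, so it starts at minute 0 and finishes at minute 15.
After lysis (finishes minute 15, plus 10-minute gap → minute 25), the centrifuge run can start at minute 25 and finishes at minute 95.
Wash step cannot start until the centrifuge run (finishes minute 95); lysis (finishes minute 15). The controlling bound is minute 95, so wash step finishes at 95 + 40 = minute 135.
Staining has to wait for wash step (finishes minute 135); lysis (finishes minute 15, plus 15-minute gap → minute 30); the centrifuge run (finishes minute 95). The latest of these is minute 135, so staining runs minute 135 to 135 + 50 = minute 185.
After staining (finishes minute 185, plus 30-minute gap → minute 215), quantification can start at minute 215 and finishes at minute 270.
Data upload waits on quantification (finishes minute 270), so it starts at minute 270 and finishes at 270 + 51 = minute 321.
The earliest everything can be done is minute 321, which is after the deadline of 279, so it is not possible.

No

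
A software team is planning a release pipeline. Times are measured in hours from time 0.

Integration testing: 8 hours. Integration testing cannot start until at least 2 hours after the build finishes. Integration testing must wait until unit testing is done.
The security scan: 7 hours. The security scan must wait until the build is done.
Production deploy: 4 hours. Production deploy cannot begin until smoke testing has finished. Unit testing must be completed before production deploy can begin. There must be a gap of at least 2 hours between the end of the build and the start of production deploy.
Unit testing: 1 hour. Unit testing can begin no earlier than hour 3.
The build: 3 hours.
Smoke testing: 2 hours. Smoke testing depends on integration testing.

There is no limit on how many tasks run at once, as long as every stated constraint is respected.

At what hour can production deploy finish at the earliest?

19

After its own release at hour 3, unit testing can start at hour 3 and finishes at hour 4.
The build can start immediately at hour 0; it finishes at hour 3.
Integration testing has to wait for the build (finishes hour 3, plus 2-hour gap → hour 5); unit testing (finishes hour 4). The latest of these is hour 5, so integration testing runs hour 5 to 5 + 8 = hour 13.
After integration testing (finishes hour 13), smoke testing can start at hour 13 and finishes at hour 15.
Production deploy needs all of smoke testing (finishes hour 15); unit testing (finishes hour 4); the build (finishes hour 3, plus 2-hour gap → hour 5). That puts its earliest start at hour 15; it finishes at 15 + 4 = hour 19.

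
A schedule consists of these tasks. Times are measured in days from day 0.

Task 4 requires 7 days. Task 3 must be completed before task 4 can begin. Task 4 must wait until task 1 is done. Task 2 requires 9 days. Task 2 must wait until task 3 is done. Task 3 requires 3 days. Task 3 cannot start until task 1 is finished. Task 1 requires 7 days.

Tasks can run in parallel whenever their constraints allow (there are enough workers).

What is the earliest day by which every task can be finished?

19

Task 1 has no prerequisites, so it starts at day 0 and finishes at day 7.
Task 3 waits on task 1 (finishes day 7), so it starts at day 7 and finishes at 7 + 3 = day 10.
Task 4 needs all of task 3 (finishes day 10); task 1 (finishes day 7). That puts its earliest start at day 10; it finishes at 10 + 7 = day 17.
Task 2 cannot begin until task 3 (finishes day 10). It runs from day 10 to 10 + 9 = day 19.
All tasks are finished once the last one completes. Finish times: Task 1 at 7, Task 2 at 19, Task 3 at 10, Task 4 at 17. The latest is day 19.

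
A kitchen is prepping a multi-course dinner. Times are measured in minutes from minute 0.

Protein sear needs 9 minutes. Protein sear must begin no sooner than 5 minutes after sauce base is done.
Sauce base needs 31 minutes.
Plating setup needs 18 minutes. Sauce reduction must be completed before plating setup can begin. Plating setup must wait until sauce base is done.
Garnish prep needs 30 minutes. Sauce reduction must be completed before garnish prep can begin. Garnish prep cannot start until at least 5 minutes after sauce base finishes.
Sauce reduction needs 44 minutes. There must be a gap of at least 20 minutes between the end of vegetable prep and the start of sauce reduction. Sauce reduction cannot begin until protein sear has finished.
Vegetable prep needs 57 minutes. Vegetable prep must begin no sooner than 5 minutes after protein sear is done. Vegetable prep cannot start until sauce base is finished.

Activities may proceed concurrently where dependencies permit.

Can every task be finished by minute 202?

Nothing blocks sauce base, so it runs from minute 0 to minute 31.
After sauce base (finishes minute 31, plus 5-minute gap → minute 36), protein sear can start at minute 36 and finishes at minute 45.
Vegetable prep has to wait for protein sear (finishes minute 45, plus 5-minute gap → minute 50); sauce base (finishes minute 31). The latest of these is minute 50, so vegetable prep runs minute 50 to 50 + 57 = minute 107.
Sauce reduction has to wait for vegetable prep (finishes minute 107, plus 20-minute gap → minute 127); protein sear (finishes minute 45). The latest of these is minute 127, so sauce reduction runs minute 127 to 127 + 44 = minute 171.
Garnish prep cannot start until sauce reduction (finishes minute 171); sauce base (finishes minute 31, plus 5-minute gap → minute 36). The controlling bound is minute 171, so garnish prep finishes at 171 + 30 = minute 201.
Plating setup cannot start until sauce reduction (finishes minute 171); sauce base (finishes minute 31). The controlling bound is minute 171, so plating setup finishes at 171 + 18 = minute 189.
Every task is finished by minute 201, which is no later than the deadline of 202, so the schedule is feasible.

Yes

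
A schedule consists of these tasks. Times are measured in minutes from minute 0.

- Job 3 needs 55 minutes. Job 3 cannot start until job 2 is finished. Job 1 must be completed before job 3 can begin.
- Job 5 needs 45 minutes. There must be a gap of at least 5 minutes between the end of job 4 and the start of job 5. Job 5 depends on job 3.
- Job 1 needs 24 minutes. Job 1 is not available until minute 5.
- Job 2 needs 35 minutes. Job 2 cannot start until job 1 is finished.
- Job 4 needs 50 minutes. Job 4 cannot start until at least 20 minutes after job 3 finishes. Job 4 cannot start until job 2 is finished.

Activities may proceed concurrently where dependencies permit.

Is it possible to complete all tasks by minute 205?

Job 1 waits on its own release at minute 5, so it starts at minute 5 and finishes at 5 + 24 = minute 29.
After job 1 (finishes minute 29), job 2 can start at minute 29 and finishes at minute 64.
For job 3: job 2 (finishes minute 64); job 1 (finishes minute 29). Taking the maximum gives a start of minute 64, and it finishes at 64 + 55 = minute 119.
For job 4: job 3 (finishes minute 119, plus 20-minute gap → minute 139); job 2 (finishes minute 64). Taking the maximum gives a start of minute 139, and it finishes at 139 + 50 = minute 189.
Job 5 has to wait for job 4 (finishes minute 189, plus 5-minute gap → minute 194); job 3 (finishes minute 119). The latest of these is minute 194, so job 5 runs minute 194 to 194 + 45 = minute 239.
The earliest everything can be done is minute 239, which is after the deadline of 205, so it is not possible.

No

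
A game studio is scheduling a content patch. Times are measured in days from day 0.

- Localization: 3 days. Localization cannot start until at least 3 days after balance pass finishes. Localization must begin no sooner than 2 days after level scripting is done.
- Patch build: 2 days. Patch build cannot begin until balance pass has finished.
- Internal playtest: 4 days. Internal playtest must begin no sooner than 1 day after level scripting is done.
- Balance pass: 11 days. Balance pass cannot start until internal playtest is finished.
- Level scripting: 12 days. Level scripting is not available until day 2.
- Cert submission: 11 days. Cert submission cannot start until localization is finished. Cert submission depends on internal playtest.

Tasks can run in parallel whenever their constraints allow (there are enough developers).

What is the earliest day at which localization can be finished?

After its own release at day 2, level scripting can start at day 2 and finishes at day 14.
Internal playtest cannot begin until level scripting (finishes day 14, plus 1-day gap → day 15). It runs from day 15 to 15 + 4 = day 19.
Balance pass waits on internal playtest (finishes day 19), so it starts at day 19 and finishes at 19 + 11 = day 30.
Localization has to wait for balance pass (finishes day 30, plus 3-day gap → day 33); level scripting (finishes day 14, plus 2-day gap → day 16). The latest of these is day 33, so localization runs day 33 to 33 + 3 = day 36.

36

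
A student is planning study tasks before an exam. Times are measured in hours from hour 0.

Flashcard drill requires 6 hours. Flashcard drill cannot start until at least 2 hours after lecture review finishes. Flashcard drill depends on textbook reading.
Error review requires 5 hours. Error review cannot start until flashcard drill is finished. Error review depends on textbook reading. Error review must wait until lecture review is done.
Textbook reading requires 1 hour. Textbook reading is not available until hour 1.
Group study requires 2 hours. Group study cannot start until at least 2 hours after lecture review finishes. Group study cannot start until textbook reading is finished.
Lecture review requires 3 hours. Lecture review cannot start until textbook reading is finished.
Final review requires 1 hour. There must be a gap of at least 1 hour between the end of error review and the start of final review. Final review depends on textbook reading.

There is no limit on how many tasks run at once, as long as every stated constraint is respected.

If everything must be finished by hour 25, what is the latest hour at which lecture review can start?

To finish by hour 25, final review (duration 1) must start no later than hour 24.
Error review feeds into final review (must start by hour 24, minus 1-hour gap → hour 23); so error review must finish by hour 23 and therefore start by hour 18.
Since error review (must start by hour 18) depends on it, flashcard drill must finish by hour 18. Backing off its 6-hour duration gives a latest start of hour 12.
Group study must finish by hour 25; it takes 2 hours, so it must start by 25 − 2 = hour 23.
Lecture review must finish in time for flashcard drill (must start by hour 12, minus 2-hour gap → hour 10); error review (must start by hour 18); group study (must start by hour 23, minus 2-hour gap → hour 21). The tightest is hour 10, so lecture review must start by 10 − 3 = hour 7.

7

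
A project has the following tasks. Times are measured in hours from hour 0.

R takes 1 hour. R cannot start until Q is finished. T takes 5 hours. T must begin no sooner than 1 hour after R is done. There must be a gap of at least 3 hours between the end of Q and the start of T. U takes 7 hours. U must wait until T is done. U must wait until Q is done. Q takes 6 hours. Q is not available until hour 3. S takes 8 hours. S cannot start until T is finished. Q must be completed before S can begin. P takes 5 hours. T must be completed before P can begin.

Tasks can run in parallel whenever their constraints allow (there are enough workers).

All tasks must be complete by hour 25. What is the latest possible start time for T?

P has no dependents, so it just needs to finish by hour 25. Starting by 25 − 5 = hour 20 achieves that.
To finish by hour 25, S (duration 8) must start no later than hour 17.
U must finish by hour 25; it takes 7 hours, so it must start by 25 − 7 = hour 18.
T must finish in time for P (must start by hour 20); S (must start by hour 17); U (must start by hour 18). The tightest is hour 17, so T must start by 17 − 5 = hour 12.

12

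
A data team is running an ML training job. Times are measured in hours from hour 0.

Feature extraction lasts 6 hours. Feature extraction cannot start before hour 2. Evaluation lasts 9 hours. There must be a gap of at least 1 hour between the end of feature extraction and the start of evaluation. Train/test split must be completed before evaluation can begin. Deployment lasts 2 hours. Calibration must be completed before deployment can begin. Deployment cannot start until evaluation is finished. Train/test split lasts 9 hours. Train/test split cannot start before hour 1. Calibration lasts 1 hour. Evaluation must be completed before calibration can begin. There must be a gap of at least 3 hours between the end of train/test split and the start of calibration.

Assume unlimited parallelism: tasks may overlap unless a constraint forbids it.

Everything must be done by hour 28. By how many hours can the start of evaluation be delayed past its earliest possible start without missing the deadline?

6

Train/test split cannot begin until its own release at hour 1. It runs from hour 1 to 1 + 9 = hour 10.
Feature extraction cannot begin until its own release at hour 2. It runs from hour 2 to 2 + 6 = hour 8.
Evaluation needs all of feature extraction (finishes hour 8, plus 1-hour gap → hour 9); train/test split (finishes hour 10). That puts its earliest start at hour 10; it finishes at 10 + 9 = hour 19.

Working backward from the deadline:
Deployment must finish by hour 28; it takes 2 hours, so it must start by 28 − 2 = hour 26.
Calibration has to be done before deployment (must start by hour 26). That means finishing by hour 26, i.e. starting by 26 − 1 = hour 25.
For evaluation: calibration (must start by hour 25); deployment (must start by hour 26). The most restrictive is hour 25; with a 9-hour duration, evaluation must start by hour 16.
So evaluation can start as early as hour 10 and as late as hour 16, giving 16 − 10 = 6 hours of slack.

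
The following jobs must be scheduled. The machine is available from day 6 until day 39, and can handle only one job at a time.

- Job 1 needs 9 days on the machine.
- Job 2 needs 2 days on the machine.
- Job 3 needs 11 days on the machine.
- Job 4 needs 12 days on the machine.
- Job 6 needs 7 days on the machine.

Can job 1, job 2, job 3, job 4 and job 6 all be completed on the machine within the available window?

No

The machine window is 39 − 6 = 33 days.
Running back to back, the jobs need 9 + 2 + 11 + 12 + 7 = 41 days on the machine.
Since 41 > 33, they cannot all fit.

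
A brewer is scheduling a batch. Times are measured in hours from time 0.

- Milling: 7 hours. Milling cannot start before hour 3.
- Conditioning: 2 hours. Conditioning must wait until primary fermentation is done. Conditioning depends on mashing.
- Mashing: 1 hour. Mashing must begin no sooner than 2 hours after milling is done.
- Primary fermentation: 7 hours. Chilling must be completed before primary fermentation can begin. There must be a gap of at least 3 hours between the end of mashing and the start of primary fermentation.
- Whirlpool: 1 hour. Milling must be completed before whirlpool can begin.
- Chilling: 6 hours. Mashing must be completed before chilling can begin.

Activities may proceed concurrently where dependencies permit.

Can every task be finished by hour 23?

Milling cannot begin until its own release at hour 3. It runs from hour 3 to 3 + 7 = hour 10.
After milling (finishes hour 10), whirlpool can start at hour 10 and finishes at hour 11.
Mashing waits on milling (finishes hour 10, plus 2-hour gap → hour 12), so it starts at hour 12 and finishes at 12 + 1 = hour 13.
After mashing (finishes hour 13), chilling can start at hour 13 and finishes at hour 19.
Primary fermentation has to wait for chilling (finishes hour 19); mashing (finishes hour 13, plus 3-hour gap → hour 16). The latest of these is hour 19, so primary fermentation runs hour 19 to 19 + 7 = hour 26.
Conditioning cannot start until primary fermentation (finishes hour 26); mashing (finishes hour 13). The controlling bound is hour 26, so conditioning finishes at 26 + 2 = hour 28.
The earliest everything can be done is hour 28, which is after the deadline of 23, so it is not possible.

No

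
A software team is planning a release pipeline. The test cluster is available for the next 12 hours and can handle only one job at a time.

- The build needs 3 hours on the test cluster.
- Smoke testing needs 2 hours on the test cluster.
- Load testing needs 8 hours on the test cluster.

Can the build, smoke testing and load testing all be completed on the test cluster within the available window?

Running back to back, the jobs need 3 + 2 + 8 = 13 hours on the test cluster.
Since 13 > 12, they cannot all fit.

No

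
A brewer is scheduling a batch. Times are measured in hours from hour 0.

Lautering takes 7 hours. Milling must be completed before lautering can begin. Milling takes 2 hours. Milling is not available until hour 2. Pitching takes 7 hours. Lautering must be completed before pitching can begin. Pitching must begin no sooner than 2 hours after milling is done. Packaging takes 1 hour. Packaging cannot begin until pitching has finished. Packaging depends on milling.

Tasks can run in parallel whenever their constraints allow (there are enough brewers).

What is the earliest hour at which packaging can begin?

18

After its own release at hour 2, milling can start at hour 2 and finishes at hour 4.
Lautering cannot begin until milling (finishes hour 4). It runs from hour 4 to 4 + 7 = hour 11.
Pitching needs all of lautering (finishes hour 11); milling (finishes hour 4, plus 2-hour gap → hour 6). That puts its earliest start at hour 11; it finishes at 11 + 7 = hour 18.
Packaging waits on pitching (finishes hour 18); milling (finishes hour 4). The latest of these is hour 18, which is the earliest packaging can start.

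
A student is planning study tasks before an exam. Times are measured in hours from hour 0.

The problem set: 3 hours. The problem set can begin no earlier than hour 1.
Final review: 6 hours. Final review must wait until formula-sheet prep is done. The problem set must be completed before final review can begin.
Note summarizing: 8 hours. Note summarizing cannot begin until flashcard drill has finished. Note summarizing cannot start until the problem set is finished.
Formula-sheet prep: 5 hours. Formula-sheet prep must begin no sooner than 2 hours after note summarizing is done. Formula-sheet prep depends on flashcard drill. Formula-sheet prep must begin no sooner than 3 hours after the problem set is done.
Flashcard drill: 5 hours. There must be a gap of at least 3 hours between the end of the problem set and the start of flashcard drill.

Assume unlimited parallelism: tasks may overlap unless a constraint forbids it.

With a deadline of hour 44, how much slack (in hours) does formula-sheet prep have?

After its own release at hour 1, the problem set can start at hour 1 and finishes at hour 4.
Flashcard drill cannot begin until the problem set (finishes hour 4, plus 3-hour gap → hour 7). It runs from hour 7 to 7 + 5 = hour 12.
For note summarizing: flashcard drill (finishes hour 12); the problem set (finishes hour 4). Taking the maximum gives a start of hour 12, and it finishes at 12 + 8 = hour 20.
Formula-sheet prep has to wait for note summarizing (finishes hour 20, plus 2-hour gap → hour 22); flashcard drill (finishes hour 12); the problem set (finishes hour 4, plus 3-hour gap → hour 7). The latest of these is hour 22, so formula-sheet prep runs hour 22 to 22 + 5 = hour 27.

Working backward from the deadline:
Final review must finish by hour 44; it takes 6 hours, so it must start by 44 − 6 = hour 38.
Formula-sheet prep has to be done before final review (must start by hour 38). That means finishing by hour 38, i.e. starting by 38 − 5 = hour 33.
So formula-sheet prep can start as early as hour 22 and as late as hour 33, giving 33 − 22 = 11 hours of slack.

11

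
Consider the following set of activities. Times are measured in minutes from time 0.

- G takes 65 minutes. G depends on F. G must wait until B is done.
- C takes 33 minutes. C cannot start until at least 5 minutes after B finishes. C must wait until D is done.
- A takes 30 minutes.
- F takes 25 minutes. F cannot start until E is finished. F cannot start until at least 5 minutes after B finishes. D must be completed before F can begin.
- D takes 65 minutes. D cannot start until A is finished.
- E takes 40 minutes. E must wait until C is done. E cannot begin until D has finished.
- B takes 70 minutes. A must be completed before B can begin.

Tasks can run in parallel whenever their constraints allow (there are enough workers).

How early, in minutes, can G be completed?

A can start immediately at minute 0; it finishes at minute 30.
D cannot begin until A (finishes minute 30). It runs from minute 30 to 30 + 65 = minute 95.
B cannot begin until A (finishes minute 30). It runs from minute 30 to 30 + 70 = minute 100.
For C: B (finishes minute 100, plus 5-minute gap → minute 105); D (finishes minute 95). Taking the maximum gives a start of minute 105, and it finishes at 105 + 33 = minute 138.
E has to wait for C (finishes minute 138); D (finishes minute 95). The latest of these is minute 138, so E runs minute 138 to 138 + 40 = minute 178.
F needs all of E (finishes minute 178); B (finishes minute 100, plus 5-minute gap → minute 105); D (finishes minute 95). That puts its earliest start at minute 178; it finishes at 178 + 25 = minute 203.
G needs all of F (finishes minute 203); B (finishes minute 100). That puts its earliest start at minute 203; it finishes at 203 + 65 = minute 268.

268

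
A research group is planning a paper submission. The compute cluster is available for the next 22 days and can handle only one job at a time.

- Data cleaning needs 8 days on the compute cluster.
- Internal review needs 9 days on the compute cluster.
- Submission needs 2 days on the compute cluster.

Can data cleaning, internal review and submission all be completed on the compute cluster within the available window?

Running back to back, the jobs need 8 + 9 + 2 = 19 days on the compute cluster.
Since 19 ≤ 22, they fit within the window.

Yes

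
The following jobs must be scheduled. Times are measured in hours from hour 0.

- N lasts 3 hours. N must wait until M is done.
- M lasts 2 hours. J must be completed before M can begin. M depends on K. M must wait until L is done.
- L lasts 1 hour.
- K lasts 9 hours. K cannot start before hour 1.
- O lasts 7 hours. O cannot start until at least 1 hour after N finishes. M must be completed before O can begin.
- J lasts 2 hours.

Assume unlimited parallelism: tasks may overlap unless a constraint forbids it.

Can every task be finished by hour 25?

Yes

Nothing blocks L, so it runs from hour 0 to hour 1.
After its own release at hour 1, K can start at hour 1 and finishes at hour 10.
J can start immediately at hour 0; it finishes at hour 2.
M cannot start until J (finishes hour 2); K (finishes hour 10); L (finishes hour 1). The controlling bound is hour 10, so M finishes at 10 + 2 = hour 12.
N cannot begin until M (finishes hour 12). It runs from hour 12 to 12 + 3 = hour 15.
O cannot start until N (finishes hour 15, plus 1-hour gap → hour 16); M (finishes hour 12). The controlling bound is hour 16, so O finishes at 16 + 7 = hour 23.
Every task is finished by hour 23, which is no later than the deadline of 25, so the schedule is feasible.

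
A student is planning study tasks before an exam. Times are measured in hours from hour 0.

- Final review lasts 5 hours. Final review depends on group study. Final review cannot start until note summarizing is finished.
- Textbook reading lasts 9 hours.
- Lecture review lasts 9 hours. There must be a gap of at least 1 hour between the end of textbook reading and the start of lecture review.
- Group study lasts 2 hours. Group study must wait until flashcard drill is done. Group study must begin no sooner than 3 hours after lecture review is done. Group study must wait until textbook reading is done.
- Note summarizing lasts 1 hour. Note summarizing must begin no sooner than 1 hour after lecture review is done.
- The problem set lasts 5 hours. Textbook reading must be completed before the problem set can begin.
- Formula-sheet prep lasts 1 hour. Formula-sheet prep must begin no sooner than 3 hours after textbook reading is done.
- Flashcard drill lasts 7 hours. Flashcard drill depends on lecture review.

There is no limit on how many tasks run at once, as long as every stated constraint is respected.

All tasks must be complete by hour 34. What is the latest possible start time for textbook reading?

1

Nothing follows final review; the deadline of hour 34 is its only limit. It must start by 34 − 5 = hour 29.
Group study has to be done before final review (must start by hour 29). That means finishing by hour 29, i.e. starting by 29 − 2 = hour 27.
Flashcard drill must finish before group study (must start by hour 27). With a 7-hour duration, flashcard drill must start by 27 − 7 = hour 20.
Note summarizing has to be done before final review (must start by hour 29). That means finishing by hour 29, i.e. starting by 29 − 1 = hour 28.
Lecture review has several dependents: flashcard drill (must start by hour 20); group study (must start by hour 27, minus 3-hour gap → hour 24); note summarizing (must start by hour 28, minus 1-hour gap → hour 27). The earliest of those limits is hour 20, so lecture review must start by 20 − 9 = hour 11.
The problem set has no dependents, so it just needs to finish by hour 34. Starting by 34 − 5 = hour 29 achieves that.
To finish by hour 34, formula-sheet prep (duration 1) must start no later than hour 33.
Textbook reading must finish in time for lecture review (must start by hour 11, minus 1-hour gap → hour 10); the problem set (must start by hour 29); group study (must start by hour 27); formula-sheet prep (must start by hour 33, minus 3-hour gap → hour 30). The tightest is hour 10, so textbook reading must start by 10 − 9 = hour 1.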